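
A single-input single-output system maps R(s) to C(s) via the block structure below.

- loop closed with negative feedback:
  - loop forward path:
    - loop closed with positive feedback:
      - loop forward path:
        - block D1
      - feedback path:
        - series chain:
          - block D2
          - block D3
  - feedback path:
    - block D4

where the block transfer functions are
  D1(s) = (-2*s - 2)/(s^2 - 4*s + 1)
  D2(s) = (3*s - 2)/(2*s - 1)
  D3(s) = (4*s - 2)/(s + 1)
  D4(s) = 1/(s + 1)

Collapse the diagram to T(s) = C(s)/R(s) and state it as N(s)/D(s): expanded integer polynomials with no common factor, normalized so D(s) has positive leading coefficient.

Step 1. cascade D2, D3: (6*s - 4)/(s + 1)
Step 2. collapse the loop (D1 forward, (D2*D3) return): (-2*s - 2)/(s^2 + 8*s - 7)
Step 3. reduce the feedback loop with forward [D1/(1-D1*(D2*D3))] and return D4 - this is the overall T(s), already in the required normalized form

Final answer: (-2*s - 2)/(s^2 + 8*s - 9)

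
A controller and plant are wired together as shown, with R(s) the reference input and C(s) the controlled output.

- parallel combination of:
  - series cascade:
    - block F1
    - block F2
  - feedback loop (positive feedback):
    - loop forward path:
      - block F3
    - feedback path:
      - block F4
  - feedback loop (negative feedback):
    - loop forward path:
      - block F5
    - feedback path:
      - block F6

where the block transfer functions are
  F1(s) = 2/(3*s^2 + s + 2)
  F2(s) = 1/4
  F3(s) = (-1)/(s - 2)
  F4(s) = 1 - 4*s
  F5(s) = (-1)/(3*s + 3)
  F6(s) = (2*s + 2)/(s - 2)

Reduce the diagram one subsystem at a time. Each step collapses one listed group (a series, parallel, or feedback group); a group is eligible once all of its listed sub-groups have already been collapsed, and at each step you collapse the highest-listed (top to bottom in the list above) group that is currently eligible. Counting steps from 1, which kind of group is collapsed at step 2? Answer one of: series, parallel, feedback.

Step 1: cascade F1, F2
Step 2: reduce the feedback loop with forward F3 and return F4
Step 3: close the feedback loop around F5, F6
Step 4: sum the parallel branches (F1*F2), [F3/(1-F3*F4)], [F5/(1+F5*F6)]
So the answer for step 2 is feedback.

Hence the answer: feedback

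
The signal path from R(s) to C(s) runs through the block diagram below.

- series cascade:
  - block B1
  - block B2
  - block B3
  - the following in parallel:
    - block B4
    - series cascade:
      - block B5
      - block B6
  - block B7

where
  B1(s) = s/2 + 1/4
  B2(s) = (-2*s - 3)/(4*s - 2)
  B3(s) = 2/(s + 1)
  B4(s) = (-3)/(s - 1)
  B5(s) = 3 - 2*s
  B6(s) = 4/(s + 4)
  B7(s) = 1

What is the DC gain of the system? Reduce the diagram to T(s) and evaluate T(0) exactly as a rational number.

The answer is 9/2.

Reasoning:
(1) series reduction of B5, B6; result (12 - 8*s)/(s + 4)
(2) sum the parallel branches B4, (B5*B6); result (-8*s^2 + 17*s - 24)/(s^2 + 3*s - 4)
(3) series reduction of B1, B2, B3, (B4+(B5*B6)), B7; result (32*s^4 - 4*s^3 - 16*s^2 + 141*s + 72)/(8*s^4 + 28*s^3 - 24*s^2 - 28*s + 16)
The step-3 result is T(s). Setting s = 0: T(0) = 72/16 = 9/2.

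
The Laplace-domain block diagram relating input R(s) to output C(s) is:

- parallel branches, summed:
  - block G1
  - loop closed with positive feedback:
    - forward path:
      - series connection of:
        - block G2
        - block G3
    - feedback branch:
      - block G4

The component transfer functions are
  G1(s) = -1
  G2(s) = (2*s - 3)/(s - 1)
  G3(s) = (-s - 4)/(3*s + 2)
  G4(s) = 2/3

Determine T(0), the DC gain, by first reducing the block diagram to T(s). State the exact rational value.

Step 1: series reduction of G2, G3: (-2*s^2 - 5*s + 12)/(3*s^2 - s - 2)
Step 2: collapse the loop ((G2*G3) forward, G4 return): (-6*s^2 - 15*s + 36)/(13*s^2 + 7*s - 30)
Step 3: add G1, [(G2*G3)/(1-(G2*G3)*G4)] (parallel): (-19*s^2 - 22*s + 66)/(13*s^2 + 7*s - 30)
DC gain: substitute s = 0 into T(s) from step 3: T(0) = 66/(-30) = -11/5.

Final answer: -11/5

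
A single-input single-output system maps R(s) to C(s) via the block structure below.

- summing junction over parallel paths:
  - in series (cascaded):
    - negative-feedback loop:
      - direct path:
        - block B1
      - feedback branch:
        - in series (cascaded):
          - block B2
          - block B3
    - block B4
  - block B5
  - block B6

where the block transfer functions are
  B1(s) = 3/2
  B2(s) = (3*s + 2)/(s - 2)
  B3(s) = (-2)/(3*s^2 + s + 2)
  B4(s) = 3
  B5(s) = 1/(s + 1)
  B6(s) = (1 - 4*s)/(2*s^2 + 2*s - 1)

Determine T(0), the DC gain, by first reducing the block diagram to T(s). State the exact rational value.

Step 1 - combine B2, B3 in series, giving (-6*s - 4)/(3*s^3 - 5*s^2 - 4)
Step 2 - collapse the loop (B1 forward, (B2*B3) return), giving (9*s^3 - 15*s^2 - 12)/(6*s^3 - 10*s^2 - 18*s - 20)
Step 3 - cascade [B1/(1+B1*(B2*B3))], B4, giving (27*s^3 - 45*s^2 - 36)/(6*s^3 - 10*s^2 - 18*s - 20)
Step 4 - parallel reduction of ([B1/(1+B1*(B2*B3))]*B4), B5, B6, giving (54*s^6 + 6*s^5 - 139*s^4 - 98*s^3 - 41*s^2 - 16*s + 36)/(12*s^6 + 4*s^5 - 70*s^4 - 128*s^3 - 88*s^2 - 2*s + 20)
DC gain: substitute s = 0 into T(s) from step 4: T(0) = 36/20 = 9/5.

Answer: 9/5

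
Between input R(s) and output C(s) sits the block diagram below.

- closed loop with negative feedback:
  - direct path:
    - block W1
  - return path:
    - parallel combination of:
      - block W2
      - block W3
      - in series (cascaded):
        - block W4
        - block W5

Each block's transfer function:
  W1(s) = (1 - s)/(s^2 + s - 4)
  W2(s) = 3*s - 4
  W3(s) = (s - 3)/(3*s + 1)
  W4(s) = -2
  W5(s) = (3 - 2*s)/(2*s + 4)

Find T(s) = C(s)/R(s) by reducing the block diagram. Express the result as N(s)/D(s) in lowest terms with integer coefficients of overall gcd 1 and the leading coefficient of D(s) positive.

Answer: (3*s^3 + 4*s^2 - 5*s - 2)/(6*s^4 - 3*s^3 - 43*s^2 + 39*s + 25)

Working:
[1] combine W4, W5 in series -> (2*s - 3)/(s + 2)
[2] combine W2, W3, (W4*W5) in parallel -> (9*s^3 + 16*s^2 - 30*s - 17)/(3*s^2 + 7*s + 2)
[3] apply the feedback formula to W1, (W2+W3+(W4*W5)), giving the overall T(s)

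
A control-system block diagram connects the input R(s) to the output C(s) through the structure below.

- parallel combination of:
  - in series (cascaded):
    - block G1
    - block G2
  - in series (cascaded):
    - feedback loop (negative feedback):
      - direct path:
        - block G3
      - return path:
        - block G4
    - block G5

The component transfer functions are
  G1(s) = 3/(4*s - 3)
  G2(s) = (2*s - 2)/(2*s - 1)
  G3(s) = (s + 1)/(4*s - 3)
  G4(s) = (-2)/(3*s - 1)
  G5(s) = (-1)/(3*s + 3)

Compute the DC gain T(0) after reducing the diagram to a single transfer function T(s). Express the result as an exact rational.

Reducing step by step:

Step 1: multiply G1, G2 (series): (6*s - 6)/(8*s^2 - 10*s + 3)
Step 2: collapse the loop (G3 forward, G4 return): (3*s^2 + 2*s - 1)/(12*s^2 - 15*s + 1)
Step 3: reduce the series chain [G3/(1+G3*G4)], G5: (1 - 3*s)/(36*s^2 - 45*s + 3)
Step 4: combine (G1*G2), ([G3/(1+G3*G4)]*G5) in parallel: (192*s^3 - 448*s^2 + 269*s - 15)/(288*s^4 - 720*s^3 + 582*s^2 - 165*s + 9)
DC gain: substitute s = 0 into T(s) from step 4: T(0) = -15/9 = -5/3.

Answer: -5/3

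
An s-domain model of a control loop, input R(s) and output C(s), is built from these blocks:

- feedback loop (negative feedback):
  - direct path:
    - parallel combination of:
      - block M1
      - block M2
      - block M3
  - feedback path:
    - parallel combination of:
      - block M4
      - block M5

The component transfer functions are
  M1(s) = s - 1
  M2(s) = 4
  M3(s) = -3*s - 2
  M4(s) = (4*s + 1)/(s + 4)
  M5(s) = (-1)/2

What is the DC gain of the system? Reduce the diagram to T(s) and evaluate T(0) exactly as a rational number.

(1) sum the parallel branches M1, M2, M3: 1 - 2*s
(2) add M4, M5 (parallel): (7*s - 2)/(2*s + 8)
(3) reduce the feedback loop with forward (M1+M2+M3) and return (M4+M5): (4*s^2 + 14*s - 8)/(14*s^2 - 13*s - 6)
Evaluating the step-3 result (the overall T(s)) at s = 0 gives T(0) = -8/(-6) = 4/3.

Answer: 4/3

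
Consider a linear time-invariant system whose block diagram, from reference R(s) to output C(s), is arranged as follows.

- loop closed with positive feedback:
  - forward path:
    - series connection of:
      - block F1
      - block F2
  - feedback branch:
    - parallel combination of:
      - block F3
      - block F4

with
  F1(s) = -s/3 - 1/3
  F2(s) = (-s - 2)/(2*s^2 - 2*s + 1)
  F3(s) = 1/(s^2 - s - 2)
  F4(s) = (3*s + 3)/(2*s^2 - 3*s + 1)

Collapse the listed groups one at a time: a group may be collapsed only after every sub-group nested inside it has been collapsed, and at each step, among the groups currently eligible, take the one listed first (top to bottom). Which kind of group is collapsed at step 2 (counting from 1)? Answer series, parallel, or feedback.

Step 1 - series reduction of F1, F2
Step 2 - add F3, F4 (parallel)
Step 3 - apply the feedback formula to (F1*F2), (F3+F4)
At step 2 the group reduced is parallel.

Hence the answer: parallel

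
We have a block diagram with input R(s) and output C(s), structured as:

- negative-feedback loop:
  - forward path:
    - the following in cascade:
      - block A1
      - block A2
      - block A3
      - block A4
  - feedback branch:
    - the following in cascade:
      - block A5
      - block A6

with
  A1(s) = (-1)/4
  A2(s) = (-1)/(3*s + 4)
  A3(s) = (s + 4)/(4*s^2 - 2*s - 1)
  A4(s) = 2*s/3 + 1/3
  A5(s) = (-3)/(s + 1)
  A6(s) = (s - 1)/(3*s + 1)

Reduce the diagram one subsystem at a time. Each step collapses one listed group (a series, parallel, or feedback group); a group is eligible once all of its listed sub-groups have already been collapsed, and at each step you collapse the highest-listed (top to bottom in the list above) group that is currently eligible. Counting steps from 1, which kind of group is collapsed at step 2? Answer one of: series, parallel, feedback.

[1] series reduction of A1, A2, A3, A4
[2] cascade A5, A6
[3] collapse the loop ((A1*A2*A3*A4) forward, (A5*A6) return)
At step 2 the group reduced is series.

Answer: series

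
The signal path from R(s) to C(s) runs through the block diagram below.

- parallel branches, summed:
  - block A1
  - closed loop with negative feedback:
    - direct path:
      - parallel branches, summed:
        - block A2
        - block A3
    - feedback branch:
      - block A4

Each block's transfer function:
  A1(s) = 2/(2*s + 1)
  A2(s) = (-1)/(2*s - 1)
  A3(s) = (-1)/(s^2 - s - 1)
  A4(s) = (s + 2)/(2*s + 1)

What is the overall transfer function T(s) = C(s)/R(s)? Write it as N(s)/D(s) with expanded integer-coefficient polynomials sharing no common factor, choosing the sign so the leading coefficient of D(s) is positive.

Step 1 - parallel reduction of A2, A3 -> (-s^2 - s + 2)/(2*s^3 - 3*s^2 - s + 1)
Step 2 - feedback reduction of (A2+A3), A4 -> (-2*s^3 - 3*s^2 + 3*s + 2)/(4*s^4 - 5*s^3 - 8*s^2 + s + 5)
Step 3 - combine A1, [(A2+A3)/(1+(A2+A3)*A4)] in parallel, giving the overall T(s)

Final answer: (4*s^4 - 18*s^3 - 13*s^2 + 9*s + 12)/(8*s^5 - 6*s^4 - 21*s^3 - 6*s^2 + 11*s + 5)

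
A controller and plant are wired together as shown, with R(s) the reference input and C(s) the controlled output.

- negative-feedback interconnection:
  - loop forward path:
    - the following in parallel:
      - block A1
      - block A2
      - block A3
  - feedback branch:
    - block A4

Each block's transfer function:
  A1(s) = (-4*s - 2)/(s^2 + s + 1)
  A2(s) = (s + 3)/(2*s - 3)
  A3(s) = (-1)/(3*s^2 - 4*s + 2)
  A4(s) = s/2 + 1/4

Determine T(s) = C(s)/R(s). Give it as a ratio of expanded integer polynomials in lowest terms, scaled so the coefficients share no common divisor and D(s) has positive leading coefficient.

First reduce the diagram to T(s).

Step 1. sum the parallel branches A1, A2, A3 gives (3*s^5 - 16*s^4 + 52*s^3 - 28*s^2 - 11*s + 21)/(6*s^5 - 11*s^4 + 5*s^3 - 7*s^2 + 10*s - 6)
Step 2. feedback reduction of (A1+A2+A3), A4, which is the overall transfer function T(s) = C(s)/R(s) in lowest terms

Answer: (12*s^5 - 64*s^4 + 208*s^3 - 112*s^2 - 44*s + 84)/(6*s^6 - 5*s^5 + 44*s^4 + 16*s^3 - 78*s^2 + 71*s - 3)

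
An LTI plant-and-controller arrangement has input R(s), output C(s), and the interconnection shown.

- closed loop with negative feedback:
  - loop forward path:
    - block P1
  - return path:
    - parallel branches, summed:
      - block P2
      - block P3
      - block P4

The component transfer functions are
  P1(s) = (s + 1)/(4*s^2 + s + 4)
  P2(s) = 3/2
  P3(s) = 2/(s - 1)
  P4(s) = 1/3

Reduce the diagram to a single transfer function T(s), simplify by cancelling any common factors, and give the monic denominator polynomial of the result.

1. sum the parallel branches P2, P3, P4; result (11*s + 1)/(6*s - 6)
2. collapse the loop (P1 forward, (P2+P3+P4) return); result (6*s^2 - 6)/(24*s^3 - 7*s^2 + 30*s - 23)
Step 2 gives the fully reduced T(s), with no common factor left to cancel. The denominator's leading coefficient is 24, so divide each of its coefficients by 24 to get the monic form.

Final answer: s^3 - 7*s^2/24 + 5*s/4 - 23/24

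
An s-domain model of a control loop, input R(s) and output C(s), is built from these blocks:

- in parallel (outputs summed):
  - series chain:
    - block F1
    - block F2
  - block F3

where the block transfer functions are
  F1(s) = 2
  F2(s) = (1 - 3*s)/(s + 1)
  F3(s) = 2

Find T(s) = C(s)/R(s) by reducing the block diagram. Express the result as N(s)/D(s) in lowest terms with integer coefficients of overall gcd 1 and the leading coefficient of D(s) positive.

Step 1. multiply F1, F2 (series) = (2 - 6*s)/(s + 1)
Step 2. reduce the parallel group (F1*F2), F3, giving the overall T(s)

Therefore the answer is (4 - 4*s)/(s + 1).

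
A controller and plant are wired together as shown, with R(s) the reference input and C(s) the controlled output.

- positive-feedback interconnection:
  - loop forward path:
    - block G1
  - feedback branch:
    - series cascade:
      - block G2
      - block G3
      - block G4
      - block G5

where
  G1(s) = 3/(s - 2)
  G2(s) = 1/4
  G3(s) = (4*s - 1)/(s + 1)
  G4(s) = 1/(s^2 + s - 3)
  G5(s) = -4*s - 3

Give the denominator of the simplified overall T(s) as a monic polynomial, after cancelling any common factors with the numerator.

Answer: s^4 + 6*s^2 + 7*s + 15/4

Working:
1. cascade G2, G3, G4, G5, giving (-16*s^2 - 8*s + 3)/(4*s^3 + 8*s^2 - 8*s - 12)
2. apply the feedback formula to G1, (G2*G3*G4*G5), giving (12*s^3 + 24*s^2 - 24*s - 36)/(4*s^4 + 24*s^2 + 28*s + 15)
No further cancellation is possible in the step-2 result, so that is T(s). Its denominator becomes monic after dividing by the leading coefficient 4.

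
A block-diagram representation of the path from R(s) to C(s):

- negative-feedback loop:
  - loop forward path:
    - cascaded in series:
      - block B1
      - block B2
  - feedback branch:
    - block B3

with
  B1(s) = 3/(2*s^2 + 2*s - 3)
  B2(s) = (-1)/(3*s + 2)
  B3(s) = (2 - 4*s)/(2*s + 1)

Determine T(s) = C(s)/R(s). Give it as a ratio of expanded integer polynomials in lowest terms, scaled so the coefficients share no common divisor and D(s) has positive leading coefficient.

First reduce the diagram to T(s).

Step 1 - combine B1, B2 in series gives (-3)/(6*s^3 + 10*s^2 - 5*s - 6)
Step 2 - collapse the loop ((B1*B2) forward, B3 return) - this is the overall T(s), already in the required normalized form

Answer: (-6*s - 3)/(12*s^4 + 26*s^3 - 5*s - 12)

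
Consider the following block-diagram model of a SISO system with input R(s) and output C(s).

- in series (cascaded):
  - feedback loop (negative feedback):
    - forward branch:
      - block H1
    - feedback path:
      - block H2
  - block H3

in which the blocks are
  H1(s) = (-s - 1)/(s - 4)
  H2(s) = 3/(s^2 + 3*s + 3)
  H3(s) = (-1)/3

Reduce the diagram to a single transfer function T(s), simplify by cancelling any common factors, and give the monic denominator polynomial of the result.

First reduce the diagram to T(s).

Step 1 - close the feedback loop around H1, H2; result (-s^3 - 4*s^2 - 6*s - 3)/(s^3 - s^2 - 12*s - 15)
Step 2 - combine [H1/(1+H1*H2)], H3 in series; result (s^3 + 4*s^2 + 6*s + 3)/(3*s^3 - 3*s^2 - 36*s - 45)
T(s) is the step-2 result (common factors already cancelled). Leading coefficient of the denominator: 3. Divide through by 3 for the monic polynomial.

Answer: s^3 - s^2 - 12*s - 15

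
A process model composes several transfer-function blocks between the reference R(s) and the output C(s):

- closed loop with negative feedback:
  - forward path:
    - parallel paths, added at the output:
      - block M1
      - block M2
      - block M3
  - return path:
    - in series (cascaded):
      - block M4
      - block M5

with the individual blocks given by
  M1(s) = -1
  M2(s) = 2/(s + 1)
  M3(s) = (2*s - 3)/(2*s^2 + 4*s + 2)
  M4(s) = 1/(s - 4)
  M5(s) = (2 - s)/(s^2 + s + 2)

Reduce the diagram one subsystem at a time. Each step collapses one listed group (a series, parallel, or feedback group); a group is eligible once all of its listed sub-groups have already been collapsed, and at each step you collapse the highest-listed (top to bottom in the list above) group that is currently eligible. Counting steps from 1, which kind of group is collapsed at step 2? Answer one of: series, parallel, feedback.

Step 1: sum the parallel branches M1, M2, M3
Step 2: multiply M4, M5 (series)
Step 3: apply the feedback formula to (M1+M2+M3), (M4*M5)
So the answer for step 2 is series.

Therefore the answer is series.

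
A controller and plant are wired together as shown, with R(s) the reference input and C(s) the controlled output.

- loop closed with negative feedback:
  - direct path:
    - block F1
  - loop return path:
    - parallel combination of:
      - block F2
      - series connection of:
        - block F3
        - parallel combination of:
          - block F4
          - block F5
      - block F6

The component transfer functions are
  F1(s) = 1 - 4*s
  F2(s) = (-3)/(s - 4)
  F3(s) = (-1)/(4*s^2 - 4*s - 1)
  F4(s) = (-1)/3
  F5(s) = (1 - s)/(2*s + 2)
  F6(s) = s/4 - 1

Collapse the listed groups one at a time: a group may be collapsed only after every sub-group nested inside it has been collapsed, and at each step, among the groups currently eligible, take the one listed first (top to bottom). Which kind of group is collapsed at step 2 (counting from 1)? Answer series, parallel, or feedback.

Step 1 - parallel reduction of F4, F5
Step 2 - multiply F3, (F4+F5) (series)
Step 3 - parallel reduction of F2, (F3*(F4+F5)), F6
Step 4 - apply the feedback formula to F1, (F2+(F3*(F4+F5))+F6)
So the answer for step 2 is series.

Final answer: series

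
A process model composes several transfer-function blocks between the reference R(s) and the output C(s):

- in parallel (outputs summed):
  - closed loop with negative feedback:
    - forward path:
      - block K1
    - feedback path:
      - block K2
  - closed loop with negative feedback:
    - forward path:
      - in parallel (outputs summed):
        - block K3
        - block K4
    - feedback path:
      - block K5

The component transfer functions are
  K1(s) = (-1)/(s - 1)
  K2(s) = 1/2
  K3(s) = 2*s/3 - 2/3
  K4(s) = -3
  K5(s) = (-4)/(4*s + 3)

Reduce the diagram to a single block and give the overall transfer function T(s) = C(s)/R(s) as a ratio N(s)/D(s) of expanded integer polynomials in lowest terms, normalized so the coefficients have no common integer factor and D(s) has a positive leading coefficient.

Answer: (16*s^3 - 100*s^2 + 40*s - 7)/(8*s^2 + 94*s - 159)

Working:
Step 1. apply the feedback formula to K1, K2 = (-2)/(2*s - 3)
Step 2. sum the parallel branches K3, K4 = 2*s/3 - 11/3
Step 3. reduce the feedback loop with forward (K3+K4) and return K5 = (8*s^2 - 38*s - 33)/(4*s + 53)
Step 4. sum the parallel branches [K1/(1+K1*K2)], [(K3+K4)/(1+(K3+K4)*K5)], which is the overall transfer function T(s) = C(s)/R(s) in lowest terms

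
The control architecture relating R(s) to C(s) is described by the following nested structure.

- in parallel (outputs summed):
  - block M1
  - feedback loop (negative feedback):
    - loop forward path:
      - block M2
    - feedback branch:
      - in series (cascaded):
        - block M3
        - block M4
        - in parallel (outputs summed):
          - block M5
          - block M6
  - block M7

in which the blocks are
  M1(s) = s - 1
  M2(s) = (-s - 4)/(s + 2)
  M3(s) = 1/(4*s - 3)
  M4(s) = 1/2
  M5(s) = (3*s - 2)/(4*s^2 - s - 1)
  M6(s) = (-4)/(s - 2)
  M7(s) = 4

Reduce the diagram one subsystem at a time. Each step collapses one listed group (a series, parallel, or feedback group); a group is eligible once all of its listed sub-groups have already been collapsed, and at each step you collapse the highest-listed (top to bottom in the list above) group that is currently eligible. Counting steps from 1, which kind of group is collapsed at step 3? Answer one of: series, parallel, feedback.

Answer: feedback

Working:
[1] reduce the parallel group M5, M6
[2] cascade M3, M4, (M5+M6)
[3] feedback reduction of M2, (M3*M4*(M5+M6))
[4] reduce the parallel group M1, [M2/(1+M2*(M3*M4*(M5+M6)))], M7
At step 3 the group reduced is feedback.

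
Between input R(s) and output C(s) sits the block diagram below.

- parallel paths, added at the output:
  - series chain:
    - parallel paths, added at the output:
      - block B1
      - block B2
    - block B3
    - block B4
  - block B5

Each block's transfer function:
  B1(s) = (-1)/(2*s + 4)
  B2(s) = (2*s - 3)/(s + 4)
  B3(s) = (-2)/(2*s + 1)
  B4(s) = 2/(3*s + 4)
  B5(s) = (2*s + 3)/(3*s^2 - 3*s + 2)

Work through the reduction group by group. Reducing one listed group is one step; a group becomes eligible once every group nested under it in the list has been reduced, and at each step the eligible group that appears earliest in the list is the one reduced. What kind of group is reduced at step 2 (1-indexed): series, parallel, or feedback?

Answer: series

Working:
Step 1: reduce the parallel group B1, B2
Step 2: reduce the series chain (B1+B2), B3, B4
Step 3: add ((B1+B2)*B3*B4), B5 (parallel)
The group at step 2 is a series group.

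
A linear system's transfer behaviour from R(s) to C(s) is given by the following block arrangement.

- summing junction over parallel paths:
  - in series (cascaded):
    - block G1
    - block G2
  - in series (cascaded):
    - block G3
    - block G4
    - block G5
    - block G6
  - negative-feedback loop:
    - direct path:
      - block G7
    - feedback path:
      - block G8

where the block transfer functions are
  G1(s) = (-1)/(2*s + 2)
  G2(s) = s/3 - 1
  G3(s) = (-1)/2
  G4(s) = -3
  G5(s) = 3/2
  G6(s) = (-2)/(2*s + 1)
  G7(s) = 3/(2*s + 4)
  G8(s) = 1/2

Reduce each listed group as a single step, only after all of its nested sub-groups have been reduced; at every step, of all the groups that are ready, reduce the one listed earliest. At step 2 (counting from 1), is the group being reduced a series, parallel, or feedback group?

Step 1 - cascade G1, G2
Step 2 - combine G3, G4, G5, G6 in series
Step 3 - feedback reduction of G7, G8
Step 4 - parallel reduction of (G1*G2), (G3*G4*G5*G6), [G7/(1+G7*G8)]
Step 2: series.

Answer: series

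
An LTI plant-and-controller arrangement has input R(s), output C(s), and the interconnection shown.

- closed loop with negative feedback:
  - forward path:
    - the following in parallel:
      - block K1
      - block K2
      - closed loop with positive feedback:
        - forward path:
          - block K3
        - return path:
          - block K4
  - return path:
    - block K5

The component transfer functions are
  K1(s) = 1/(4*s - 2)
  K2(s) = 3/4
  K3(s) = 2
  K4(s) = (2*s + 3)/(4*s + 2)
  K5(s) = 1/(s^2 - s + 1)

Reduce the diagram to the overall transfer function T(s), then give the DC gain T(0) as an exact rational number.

(1) apply the feedback formula to K3, K4 = -2*s - 1
(2) add K1, K2, [K3/(1-K3*K4)] (parallel) = (-16*s^2 + 6*s + 3)/(8*s - 4)
(3) collapse the loop ((K1+K2+[K3/(1-K3*K4)]) forward, K5 return) = (-16*s^4 + 22*s^3 - 19*s^2 + 3*s + 3)/(8*s^3 - 28*s^2 + 18*s - 1)
Evaluating the step-3 result (the overall T(s)) at s = 0 gives T(0) = 3/(-1) = -3.

Final answer: -3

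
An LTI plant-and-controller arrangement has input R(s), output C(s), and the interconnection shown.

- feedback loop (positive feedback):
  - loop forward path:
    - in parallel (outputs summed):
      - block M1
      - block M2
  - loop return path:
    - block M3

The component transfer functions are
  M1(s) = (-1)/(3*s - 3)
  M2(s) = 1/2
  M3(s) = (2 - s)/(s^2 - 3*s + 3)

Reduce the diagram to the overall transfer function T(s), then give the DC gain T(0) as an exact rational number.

The answer is 15/8.

Reasoning:
Step 1 - combine M1, M2 in parallel; result (3*s - 5)/(6*s - 6)
Step 2 - close the feedback loop around (M1+M2), M3; result (3*s^3 - 14*s^2 + 24*s - 15)/(6*s^3 - 21*s^2 + 25*s - 8)
Step 2 gives the overall T(s). Then T(0) = -15/(-8) = 15/8.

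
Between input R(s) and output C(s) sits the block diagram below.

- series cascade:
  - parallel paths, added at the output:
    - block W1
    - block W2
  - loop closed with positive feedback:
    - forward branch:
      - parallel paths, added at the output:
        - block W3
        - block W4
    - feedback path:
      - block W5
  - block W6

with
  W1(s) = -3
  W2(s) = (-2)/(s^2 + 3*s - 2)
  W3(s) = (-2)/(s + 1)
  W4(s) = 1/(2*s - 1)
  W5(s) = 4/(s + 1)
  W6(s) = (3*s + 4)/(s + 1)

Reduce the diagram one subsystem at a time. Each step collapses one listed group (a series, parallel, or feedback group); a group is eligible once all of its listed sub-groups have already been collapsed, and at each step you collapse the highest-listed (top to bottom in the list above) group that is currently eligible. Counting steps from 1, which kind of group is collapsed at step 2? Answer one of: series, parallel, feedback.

Step 1. sum the parallel branches W1, W2
Step 2. parallel reduction of W3, W4
Step 3. apply the feedback formula to (W3+W4), W5
Step 4. cascade (W1+W2), [(W3+W4)/(1-(W3+W4)*W5)], W6
The group at step 2 is a parallel group.

Final answer: parallel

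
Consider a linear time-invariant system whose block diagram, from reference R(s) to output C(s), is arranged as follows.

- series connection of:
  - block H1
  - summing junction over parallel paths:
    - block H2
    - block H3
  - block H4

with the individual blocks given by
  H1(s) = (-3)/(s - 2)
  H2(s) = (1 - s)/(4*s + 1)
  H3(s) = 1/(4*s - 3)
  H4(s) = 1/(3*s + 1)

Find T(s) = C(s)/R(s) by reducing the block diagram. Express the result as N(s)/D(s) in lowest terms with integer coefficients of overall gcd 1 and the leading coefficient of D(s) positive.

Step 1 - sum the parallel branches H2, H3; result (-4*s^2 + 11*s - 2)/(16*s^2 - 8*s - 3)
Step 2 - combine H1, (H2+H3), H4 in series - this is the overall T(s), already in the required normalized form

Final answer: (12*s^2 - 33*s + 6)/(48*s^4 - 104*s^3 - s^2 + 31*s + 6)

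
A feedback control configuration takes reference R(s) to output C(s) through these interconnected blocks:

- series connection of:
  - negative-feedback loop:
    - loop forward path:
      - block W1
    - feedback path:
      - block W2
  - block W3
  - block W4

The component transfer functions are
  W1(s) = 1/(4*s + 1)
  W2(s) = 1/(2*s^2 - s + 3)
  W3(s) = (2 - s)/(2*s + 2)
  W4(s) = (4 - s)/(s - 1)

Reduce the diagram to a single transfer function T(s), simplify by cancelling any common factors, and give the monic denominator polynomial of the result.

Step 1 - collapse the loop (W1 forward, W2 return), giving (2*s^2 - s + 3)/(8*s^3 - 2*s^2 + 11*s + 4)
Step 2 - series reduction of [W1/(1+W1*W2)], W3, W4, giving (2*s^4 - 13*s^3 + 25*s^2 - 26*s + 24)/(16*s^5 - 4*s^4 + 6*s^3 + 12*s^2 - 22*s - 8)
No further cancellation is possible in the step-2 result, so that is T(s). Its denominator becomes monic after dividing by the leading coefficient 16.

Final answer: s^5 - s^4/4 + 3*s^3/8 + 3*s^2/4 - 11*s/8 - 1/2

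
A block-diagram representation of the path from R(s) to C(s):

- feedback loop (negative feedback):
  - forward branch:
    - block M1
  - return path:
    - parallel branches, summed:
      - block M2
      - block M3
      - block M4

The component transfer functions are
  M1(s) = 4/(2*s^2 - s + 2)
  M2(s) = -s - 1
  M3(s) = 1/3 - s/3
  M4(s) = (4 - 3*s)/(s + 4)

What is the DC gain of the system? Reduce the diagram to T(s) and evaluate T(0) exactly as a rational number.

[1] reduce the parallel group M2, M3, M4 gives (-4*s^2 - 27*s + 4)/(3*s + 12)
[2] apply the feedback formula to M1, (M2+M3+M4) gives (12*s + 48)/(6*s^3 + 5*s^2 - 114*s + 40)
Evaluating the step-2 result (the overall T(s)) at s = 0 gives T(0) = 48/40 = 6/5.

Therefore the answer is 6/5.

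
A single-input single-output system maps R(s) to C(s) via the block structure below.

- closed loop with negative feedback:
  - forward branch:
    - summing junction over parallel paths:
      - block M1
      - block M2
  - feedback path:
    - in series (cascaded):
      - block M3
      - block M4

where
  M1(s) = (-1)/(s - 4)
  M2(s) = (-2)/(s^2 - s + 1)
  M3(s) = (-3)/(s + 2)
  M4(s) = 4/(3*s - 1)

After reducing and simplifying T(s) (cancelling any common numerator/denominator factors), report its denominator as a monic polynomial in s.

[1] add M1, M2 (parallel): (-s^2 - s + 7)/(s^3 - 5*s^2 + 5*s - 4)
[2] combine M3, M4 in series: (-12)/(3*s^2 + 5*s - 2)
[3] feedback reduction of (M1+M2), (M3*M4): (-3*s^4 - 8*s^3 + 18*s^2 + 37*s - 14)/(3*s^5 - 10*s^4 - 12*s^3 + 35*s^2 - 18*s - 76)
T(s) is the step-3 result (common factors already cancelled). Leading coefficient of the denominator: 3. Divide through by 3 for the monic polynomial.

Answer: s^5 - 10*s^4/3 - 4*s^3 + 35*s^2/3 - 6*s - 76/3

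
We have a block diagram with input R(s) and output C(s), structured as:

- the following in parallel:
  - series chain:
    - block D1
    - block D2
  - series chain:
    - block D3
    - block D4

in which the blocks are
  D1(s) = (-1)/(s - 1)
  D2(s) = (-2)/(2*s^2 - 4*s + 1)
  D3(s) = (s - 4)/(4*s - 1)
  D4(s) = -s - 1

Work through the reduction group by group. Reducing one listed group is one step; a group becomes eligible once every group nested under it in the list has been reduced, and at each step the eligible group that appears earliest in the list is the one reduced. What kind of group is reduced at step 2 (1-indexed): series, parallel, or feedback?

(1) reduce the series chain D1, D2
(2) cascade D3, D4
(3) parallel reduction of (D1*D2), (D3*D4)
So the answer for step 2 is series.

Therefore the answer is series.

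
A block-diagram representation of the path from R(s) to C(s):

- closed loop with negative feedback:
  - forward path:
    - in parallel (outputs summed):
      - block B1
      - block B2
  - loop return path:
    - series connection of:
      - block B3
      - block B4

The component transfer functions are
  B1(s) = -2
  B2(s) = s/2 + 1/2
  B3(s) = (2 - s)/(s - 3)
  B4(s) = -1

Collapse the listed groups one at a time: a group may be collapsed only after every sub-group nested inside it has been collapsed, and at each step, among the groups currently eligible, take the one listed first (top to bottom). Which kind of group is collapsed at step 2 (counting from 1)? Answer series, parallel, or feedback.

1. sum the parallel branches B1, B2
2. reduce the series chain B3, B4
3. feedback reduction of (B1+B2), (B3*B4)
Step 2 collapses a series group.

Hence the answer: series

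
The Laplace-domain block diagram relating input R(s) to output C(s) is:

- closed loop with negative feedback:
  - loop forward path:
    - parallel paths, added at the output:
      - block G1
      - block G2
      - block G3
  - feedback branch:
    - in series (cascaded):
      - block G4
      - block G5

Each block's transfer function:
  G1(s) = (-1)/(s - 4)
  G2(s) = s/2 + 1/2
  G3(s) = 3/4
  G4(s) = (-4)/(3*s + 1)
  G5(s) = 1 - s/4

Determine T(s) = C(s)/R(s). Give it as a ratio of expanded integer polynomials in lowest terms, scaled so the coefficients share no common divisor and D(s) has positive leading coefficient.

Answer: (6*s^3 - 7*s^2 - 75*s - 24)/(2*s^3 + s^2 - 56*s + 80)

Working:
1. combine G1, G2, G3 in parallel, giving (2*s^2 - 3*s - 24)/(4*s - 16)
2. cascade G4, G5, giving (s - 4)/(3*s + 1)
3. collapse the loop ((G1+G2+G3) forward, (G4*G5) return), which is the overall transfer function T(s) = C(s)/R(s) in lowest terms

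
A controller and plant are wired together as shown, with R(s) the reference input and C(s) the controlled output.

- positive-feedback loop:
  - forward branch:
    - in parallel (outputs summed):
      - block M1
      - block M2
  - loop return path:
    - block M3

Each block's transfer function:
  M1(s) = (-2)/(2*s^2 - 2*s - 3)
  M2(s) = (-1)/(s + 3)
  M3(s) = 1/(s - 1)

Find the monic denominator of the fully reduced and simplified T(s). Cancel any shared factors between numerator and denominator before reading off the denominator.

[1] combine M1, M2 in parallel: (-2*s^2 - 3)/(2*s^3 + 4*s^2 - 9*s - 9)
[2] collapse the loop ((M1+M2) forward, M3 return): (-2*s^3 + 2*s^2 - 3*s + 3)/(2*s^4 + 2*s^3 - 11*s^2 + 12)
No further cancellation is possible in the step-2 result, so that is T(s). Its denominator becomes monic after dividing by the leading coefficient 2.

Hence the answer: s^4 + s^3 - 11*s^2/2 + 6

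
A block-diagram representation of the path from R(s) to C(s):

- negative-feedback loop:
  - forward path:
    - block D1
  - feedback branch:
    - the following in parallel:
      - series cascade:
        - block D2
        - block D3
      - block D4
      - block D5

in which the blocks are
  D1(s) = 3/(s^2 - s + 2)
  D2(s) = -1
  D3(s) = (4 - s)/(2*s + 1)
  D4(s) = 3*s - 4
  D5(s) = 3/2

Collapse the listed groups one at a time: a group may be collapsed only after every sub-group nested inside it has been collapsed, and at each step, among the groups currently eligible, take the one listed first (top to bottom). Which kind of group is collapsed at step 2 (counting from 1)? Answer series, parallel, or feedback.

(1) combine D2, D3 in series
(2) parallel reduction of (D2*D3), D4, D5
(3) reduce the feedback loop with forward D1 and return ((D2*D3)+D4+D5)
Step 2 collapses a parallel group.

Answer: parallel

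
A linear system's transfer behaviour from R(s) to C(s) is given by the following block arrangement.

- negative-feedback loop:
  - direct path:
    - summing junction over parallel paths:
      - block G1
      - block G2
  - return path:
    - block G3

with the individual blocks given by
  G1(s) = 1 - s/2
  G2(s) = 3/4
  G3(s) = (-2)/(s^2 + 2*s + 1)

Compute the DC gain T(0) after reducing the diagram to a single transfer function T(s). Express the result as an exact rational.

Answer: -7/10

Working:
[1] add G1, G2 (parallel): 7/4 - s/2
[2] reduce the feedback loop with forward (G1+G2) and return G3: (-2*s^3 + 3*s^2 + 12*s + 7)/(4*s^2 + 12*s - 10)
That last expression is T(s); at s = 0 only the constant terms survive, so T(0) = 7/(-10) = -7/10.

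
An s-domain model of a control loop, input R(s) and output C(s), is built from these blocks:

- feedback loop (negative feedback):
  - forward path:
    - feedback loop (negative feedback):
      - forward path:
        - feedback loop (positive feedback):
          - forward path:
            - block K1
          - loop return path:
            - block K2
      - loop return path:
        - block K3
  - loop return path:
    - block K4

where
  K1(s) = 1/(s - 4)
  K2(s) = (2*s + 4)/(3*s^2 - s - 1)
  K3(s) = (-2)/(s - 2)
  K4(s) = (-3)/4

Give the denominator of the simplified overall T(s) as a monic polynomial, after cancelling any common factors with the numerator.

First reduce the diagram to T(s).

Step 1. apply the feedback formula to K1, K2 = (3*s^2 - s - 1)/(3*s^3 - 13*s^2 + s)
Step 2. reduce the feedback loop with forward [K1/(1-K1*K2)] and return K3 = (3*s^3 - 7*s^2 + s + 2)/(3*s^4 - 19*s^3 + 21*s^2 + 2)
Step 3. reduce the feedback loop with forward [[K1/(1-K1*K2)]/(1+[K1/(1-K1*K2)]*K3)] and return K4 = (12*s^3 - 28*s^2 + 4*s + 8)/(12*s^4 - 85*s^3 + 105*s^2 - 3*s + 2)
That last expression is T(s), already simplified. Scaling its denominator by 1/12 (the reciprocal of the leading coefficient) yields the monic denominator.

Answer: s^4 - 85*s^3/12 + 35*s^2/4 - s/4 + 1/6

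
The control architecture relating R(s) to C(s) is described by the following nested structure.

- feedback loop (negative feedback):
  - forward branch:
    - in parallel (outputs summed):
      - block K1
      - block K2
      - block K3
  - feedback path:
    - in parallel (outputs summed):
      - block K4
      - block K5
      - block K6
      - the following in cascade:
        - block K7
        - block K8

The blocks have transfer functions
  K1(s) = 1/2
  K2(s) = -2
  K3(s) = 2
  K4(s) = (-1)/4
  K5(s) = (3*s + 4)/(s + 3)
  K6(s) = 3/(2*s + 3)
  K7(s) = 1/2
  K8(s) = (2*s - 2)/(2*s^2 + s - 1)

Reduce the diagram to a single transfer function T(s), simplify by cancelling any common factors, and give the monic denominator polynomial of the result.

Answer: s^4 + 83*s^3/19 + 427*s^2/76 + s/19 - 183/76

Working:
Step 1: parallel reduction of K1, K2, K3; result 1/2
Step 2: series reduction of K7, K8; result (s - 1)/(2*s^2 + s - 1)
Step 3: parallel reduction of K4, K5, K6, (K7*K8); result (44*s^4 + 172*s^3 + 227*s^2 + 4*s - 111)/(16*s^4 + 80*s^3 + 100*s^2 - 36)
Step 4: feedback reduction of (K1+K2+K3), (K4+K5+K6+(K7*K8)); result (16*s^4 + 80*s^3 + 100*s^2 - 36)/(76*s^4 + 332*s^3 + 427*s^2 + 4*s - 183)
Step 4 gives the fully reduced T(s), with no common factor left to cancel. The denominator's leading coefficient is 76, so divide each of its coefficients by 76 to get the monic form.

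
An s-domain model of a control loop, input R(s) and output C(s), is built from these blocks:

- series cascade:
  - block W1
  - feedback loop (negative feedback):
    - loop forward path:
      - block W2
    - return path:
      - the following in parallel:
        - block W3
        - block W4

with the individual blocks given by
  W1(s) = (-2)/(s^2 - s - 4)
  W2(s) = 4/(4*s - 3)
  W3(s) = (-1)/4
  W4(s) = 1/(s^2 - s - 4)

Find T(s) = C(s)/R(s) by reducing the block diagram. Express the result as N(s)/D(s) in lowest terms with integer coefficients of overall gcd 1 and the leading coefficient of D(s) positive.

Reducing step by step:

(1) reduce the parallel group W3, W4 = (-s^2 + s + 8)/(4*s^2 - 4*s - 16)
(2) apply the feedback formula to W2, (W3+W4) = (s^2 - s - 4)/(s^3 - 2*s^2 - 3*s + 5)
(3) combine W1, [W2/(1+W2*(W3+W4))] in series, which is the overall transfer function T(s) = C(s)/R(s) in lowest terms

Answer: (-2)/(s^3 - 2*s^2 - 3*s + 5)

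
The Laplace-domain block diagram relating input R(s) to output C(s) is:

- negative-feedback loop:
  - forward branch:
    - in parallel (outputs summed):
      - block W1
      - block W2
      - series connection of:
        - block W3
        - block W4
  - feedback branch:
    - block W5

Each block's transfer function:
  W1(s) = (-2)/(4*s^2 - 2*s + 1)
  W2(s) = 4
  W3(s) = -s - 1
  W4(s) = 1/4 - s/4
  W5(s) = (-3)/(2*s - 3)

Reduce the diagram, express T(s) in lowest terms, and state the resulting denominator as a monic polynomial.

Reducing step by step:

Step 1: series reduction of W3, W4: s^2/4 - 1/4
Step 2: add W1, W2, (W3*W4) (parallel): (4*s^4 - 2*s^3 + 61*s^2 - 30*s + 7)/(16*s^2 - 8*s + 4)
Step 3: close the feedback loop around (W1+W2+(W3*W4)), W5: (-8*s^5 + 16*s^4 - 128*s^3 + 243*s^2 - 104*s + 21)/(12*s^4 - 38*s^3 + 247*s^2 - 122*s + 33)
Step 3 gives the fully reduced T(s), with no common factor left to cancel. The denominator's leading coefficient is 12, so divide each of its coefficients by 12 to get the monic form.

Answer: s^4 - 19*s^3/6 + 247*s^2/12 - 61*s/6 + 11/4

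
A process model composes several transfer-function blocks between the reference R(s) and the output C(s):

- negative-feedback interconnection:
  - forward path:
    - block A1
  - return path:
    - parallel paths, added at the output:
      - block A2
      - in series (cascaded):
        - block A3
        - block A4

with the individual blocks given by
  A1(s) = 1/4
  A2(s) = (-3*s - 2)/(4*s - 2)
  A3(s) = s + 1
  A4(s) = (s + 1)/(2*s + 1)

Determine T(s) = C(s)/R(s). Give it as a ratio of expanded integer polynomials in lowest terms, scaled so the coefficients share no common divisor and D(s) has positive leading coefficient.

Answer: (8*s^2 - 2)/(4*s^3 + 32*s^2 - 7*s - 12)

Working:
[1] multiply A3, A4 (series) -> (s^2 + 2*s + 1)/(2*s + 1)
[2] combine A2, (A3*A4) in parallel -> (4*s^3 - 7*s - 4)/(8*s^2 - 2)
[3] apply the feedback formula to A1, (A2+(A3*A4)); the result is T(s) itself (integer coefficients, no common factor, positive leading denominator coefficient)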